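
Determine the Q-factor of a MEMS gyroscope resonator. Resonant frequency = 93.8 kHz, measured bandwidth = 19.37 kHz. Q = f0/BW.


Step 1: Q = f0 / bandwidth
Step 2: Q = 93.8 / 19.37
Q = 4.8


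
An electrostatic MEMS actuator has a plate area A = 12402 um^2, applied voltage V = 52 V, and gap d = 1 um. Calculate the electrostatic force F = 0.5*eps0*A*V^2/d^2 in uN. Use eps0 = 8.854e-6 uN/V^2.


Step 1: Identify parameters.
eps0 = 8.854e-6 uN/V^2, A = 12402 um^2, V = 52 V, d = 1 um
Step 2: Compute V^2 = 52^2 = 2704
Step 3: Compute d^2 = 1^2 = 1
Step 4: F = 0.5 * 8.854e-6 * 12402 * 2704 / 1
F = 148.459 uN


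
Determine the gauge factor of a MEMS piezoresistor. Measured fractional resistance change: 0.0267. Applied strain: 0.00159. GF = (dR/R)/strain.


Step 1: Identify values.
dR/R = 0.0267, strain = 0.00159
Step 2: GF = (dR/R) / strain = 0.0267 / 0.00159
GF = 16.8


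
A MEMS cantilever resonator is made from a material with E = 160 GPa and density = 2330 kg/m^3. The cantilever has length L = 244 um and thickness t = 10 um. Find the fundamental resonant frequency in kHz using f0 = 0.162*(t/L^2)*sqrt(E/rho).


Step 1: Convert units to SI.
t_SI = 10e-6 m, L_SI = 244e-6 m
Step 2: Calculate sqrt(E/rho).
sqrt(160e9 / 2330) = 8286.71 m/s
Step 3: Compute f0.
f0 = 0.162 * 10e-6 / (244e-6)^2 * 8286.71 = 225484.9 Hz = 225.48 kHz


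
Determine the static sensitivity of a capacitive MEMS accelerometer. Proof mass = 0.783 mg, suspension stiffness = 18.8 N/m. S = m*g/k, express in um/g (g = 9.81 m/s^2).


Step 1: Convert mass: m = 0.783 mg = 7.83e-07 kg
Step 2: S = m * g / k = 7.83e-07 * 9.81 / 18.8
Step 3: S = 4.09e-07 m/g
Step 4: Convert to um/g: S = 0.409 um/g


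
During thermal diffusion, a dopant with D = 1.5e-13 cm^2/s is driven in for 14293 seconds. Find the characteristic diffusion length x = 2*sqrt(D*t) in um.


Step 1: Compute D*t = 1.5e-13 * 14293 = 2.14395e-09 cm^2
Step 2: sqrt(D*t) = 4.6303e-05 cm
Step 3: x = 2 * 4.6303e-05 cm = 9.2606e-05 cm
Step 4: Convert to um (1 cm = 1e4 um): x = 0.926 um


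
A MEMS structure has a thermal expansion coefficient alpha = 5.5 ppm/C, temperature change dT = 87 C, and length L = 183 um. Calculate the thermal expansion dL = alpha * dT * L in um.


Step 1: Convert CTE: alpha = 5.5 ppm/C = 5.5e-6 /C
Step 2: dL = 5.5e-6 * 87 * 183
dL = 0.0876 um


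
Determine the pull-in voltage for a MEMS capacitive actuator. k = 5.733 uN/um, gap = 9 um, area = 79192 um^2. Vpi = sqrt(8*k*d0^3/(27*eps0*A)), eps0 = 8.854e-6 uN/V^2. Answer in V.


Step 1: Compute numerator: 8 * k * d0^3 = 8 * 5.733 * 9^3 = 33434.856
Step 2: Compute denominator: 27 * eps0 * A = 27 * 8.854e-6 * 79192 = 18.931481
Step 3: Vpi = sqrt(33434.856 / 18.931481)
Vpi = 42.02 V


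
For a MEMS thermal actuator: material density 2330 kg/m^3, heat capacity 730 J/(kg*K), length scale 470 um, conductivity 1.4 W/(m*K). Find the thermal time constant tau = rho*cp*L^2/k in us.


Step 1: Convert L to m: L = 470e-6 m
Step 2: L^2 = (470e-6)^2 = 2.209e-07 m^2
Step 3: tau = 2330 * 730 * 2.209e-07 / 1.4 = 2.6837772143e-01 s
Step 4: Convert to microseconds (multiply by 1e6).
tau = 268377.721 us


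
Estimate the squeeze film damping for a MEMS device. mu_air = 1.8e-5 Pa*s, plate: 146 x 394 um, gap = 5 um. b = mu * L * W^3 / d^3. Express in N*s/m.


Step 1: Convert to SI.
L = 146e-6 m, W = 394e-6 m, d = 5e-6 m
Step 2: W^3 = (394e-6)^3 = 6.12e-11 m^3
Step 3: d^3 = (5e-6)^3 = 1.25e-16 m^3
Step 4: b = 1.8e-5 * 146e-6 * 6.12e-11 / 1.25e-16
b = 1.29e-03 N*s/m


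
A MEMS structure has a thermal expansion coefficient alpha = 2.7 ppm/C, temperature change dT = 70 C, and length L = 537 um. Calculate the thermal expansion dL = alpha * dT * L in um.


Step 1: Convert CTE: alpha = 2.7 ppm/C = 2.7e-6 /C
Step 2: dL = 2.7e-6 * 70 * 537
dL = 0.1015 um


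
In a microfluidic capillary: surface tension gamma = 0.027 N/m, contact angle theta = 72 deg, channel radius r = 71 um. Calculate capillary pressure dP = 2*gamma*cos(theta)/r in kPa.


Step 1: cos(72 deg) = 0.309
Step 2: Convert r to m: r = 71e-6 m
Step 3: dP = 2 * 0.027 * 0.309 / 71e-6 = 235.0 Pa
Step 4: Convert Pa to kPa (divide by 1000).
dP = 0.24 kPa


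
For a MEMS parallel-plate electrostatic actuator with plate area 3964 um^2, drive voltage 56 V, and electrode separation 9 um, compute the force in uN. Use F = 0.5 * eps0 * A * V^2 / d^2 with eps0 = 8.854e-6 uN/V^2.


Step 1: Identify parameters.
eps0 = 8.854e-6 uN/V^2, A = 3964 um^2, V = 56 V, d = 9 um
Step 2: Compute V^2 = 56^2 = 3136
Step 3: Compute d^2 = 9^2 = 81
Step 4: F = 0.5 * 8.854e-6 * 3964 * 3136 / 81
F = 0.679 uN


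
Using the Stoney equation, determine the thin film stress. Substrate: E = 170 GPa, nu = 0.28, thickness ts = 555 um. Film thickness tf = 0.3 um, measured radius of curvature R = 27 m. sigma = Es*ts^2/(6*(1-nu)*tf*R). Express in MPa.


Step 1: Compute numerator: Es * ts^2 = 170 * 555^2 = 52364250 (GPa*um^2)
Step 2: Compute denominator (R in um): 6*(1-nu)*tf*R = 6*0.72*0.3*27e6 = 34992000.0 (um^2)
Step 3: sigma (GPa) = 52364250 / 34992000.0 = 1.496463e+00 GPa
Step 4: Convert to MPa (x1000): sigma = 1496.5 MPa


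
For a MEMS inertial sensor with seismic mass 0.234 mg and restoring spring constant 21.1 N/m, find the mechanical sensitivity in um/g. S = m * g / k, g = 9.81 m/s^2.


Step 1: Convert mass: m = 0.234 mg = 2.34e-07 kg
Step 2: S = m * g / k = 2.34e-07 * 9.81 / 21.1
Step 3: S = 1.09e-07 m/g
Step 4: Convert to um/g: S = 0.109 um/g


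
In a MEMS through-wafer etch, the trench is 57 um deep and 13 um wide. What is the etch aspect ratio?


Step 1: AR = depth / width
Step 2: AR = 57 / 13
AR = 4.4


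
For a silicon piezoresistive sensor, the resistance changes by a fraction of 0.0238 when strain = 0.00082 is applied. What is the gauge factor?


Step 1: Identify values.
dR/R = 0.0238, strain = 0.00082
Step 2: GF = (dR/R) / strain = 0.0238 / 0.00082
GF = 29.0


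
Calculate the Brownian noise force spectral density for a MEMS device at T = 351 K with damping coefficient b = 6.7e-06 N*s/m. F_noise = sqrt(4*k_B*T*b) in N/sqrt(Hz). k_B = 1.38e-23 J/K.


Step 1: Compute 4 * k_B * T * b
= 4 * 1.38e-23 * 351 * 6.7e-06
= 1.2981e-25 N^2/Hz
Step 2: F_noise = sqrt(1.2981e-25)
F_noise = 3.60e-13 N/sqrt(Hz)


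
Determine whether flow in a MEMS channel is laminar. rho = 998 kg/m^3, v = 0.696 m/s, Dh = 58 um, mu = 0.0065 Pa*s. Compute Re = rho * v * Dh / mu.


Step 1: Convert Dh to meters: Dh = 58e-6 m
Step 2: Re = rho * v * Dh / mu
Re = 998 * 0.696 * 58e-6 / 0.0065
Re = 6.198
Since Re = 6.198 is below ~2300, the flow is laminar.


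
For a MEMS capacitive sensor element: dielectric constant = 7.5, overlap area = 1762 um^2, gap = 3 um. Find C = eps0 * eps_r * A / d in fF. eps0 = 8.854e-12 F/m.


Step 1: Convert area to m^2: A = 1762e-12 m^2
Step 2: Convert gap to m: d = 3e-6 m
Step 3: C = eps0 * eps_r * A / d
C = 8.854e-12 * 7.5 * 1762e-12 / 3e-6
Step 4: Convert to fF (multiply by 1e15).
C = 39.0 fF


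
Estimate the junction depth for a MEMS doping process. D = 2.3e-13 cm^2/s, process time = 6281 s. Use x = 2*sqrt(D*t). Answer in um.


Step 1: Compute D*t = 2.3e-13 * 6281 = 1.44463e-09 cm^2
Step 2: sqrt(D*t) = 3.801e-05 cm
Step 3: x = 2 * 3.801e-05 cm = 7.602e-05 cm
Step 4: Convert to um (1 cm = 1e4 um): x = 0.76 um


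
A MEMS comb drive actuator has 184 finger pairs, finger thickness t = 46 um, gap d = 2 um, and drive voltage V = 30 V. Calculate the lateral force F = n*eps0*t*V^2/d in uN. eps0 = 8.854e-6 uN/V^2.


Step 1: Parameters: n=184, eps0=8.854e-6 uN/V^2, t=46 um, V=30 V, d=2 um
Step 2: V^2 = 900
Step 3: F = 184 * 8.854e-6 * 46 * 900 / 2
F = 33.723 uN


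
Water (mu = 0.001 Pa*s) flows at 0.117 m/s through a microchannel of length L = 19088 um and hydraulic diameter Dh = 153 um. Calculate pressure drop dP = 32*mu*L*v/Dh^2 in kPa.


Step 1: Convert to SI: L = 19088e-6 m, Dh = 153e-6 m
Step 2: dP = 32 * 0.001 * 19088e-6 * 0.117 / (153e-6)^2
Step 3: dP = 3052.91 Pa
Step 4: Convert to kPa: dP = 3.05 kPa


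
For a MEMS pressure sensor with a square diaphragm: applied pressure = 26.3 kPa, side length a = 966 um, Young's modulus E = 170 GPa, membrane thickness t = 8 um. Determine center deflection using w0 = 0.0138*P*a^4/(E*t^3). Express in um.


Step 1: Convert pressure to compatible units (E is in GPa, so P in GPa).
P = 26.3 kPa = 26.3e-6 GPa
Step 2: Compute numerator: 0.0138 * P * a^4.
a^4 = 966^4 = 870780120336
numerator = 0.0138 * 26.3e-6 * 870780120336 = 3.16041e+05
Step 3: Compute denominator: E * t^3 = 170 * 8^3 = 87040
Step 4: w0 = numerator / denominator = 3.16041e+05 / 87040 = 3.631 um


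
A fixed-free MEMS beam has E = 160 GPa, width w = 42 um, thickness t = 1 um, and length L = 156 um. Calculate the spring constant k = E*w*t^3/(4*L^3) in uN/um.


Step 1: Convert E to consistent units (1 GPa = 1000 uN/um^2).
E = 160 GPa = 160000 uN/um^2
Step 2: Compute t^3 = 1^3 = 1
Step 3: Compute L^3 = 156^3 = 3796416
Step 4: k = 160000 * 42 * 1 / (4 * 3796416)
k = 0.4425 uN/um


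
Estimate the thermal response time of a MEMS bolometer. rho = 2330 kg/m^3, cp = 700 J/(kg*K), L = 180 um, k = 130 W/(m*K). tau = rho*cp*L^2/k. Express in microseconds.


Step 1: Convert L to m: L = 180e-6 m
Step 2: L^2 = (180e-6)^2 = 3.24e-08 m^2
Step 3: tau = 2330 * 700 * 3.24e-08 / 130 = 4.0649538e-04 s
Step 4: Convert to microseconds (multiply by 1e6).
tau = 406.495 us


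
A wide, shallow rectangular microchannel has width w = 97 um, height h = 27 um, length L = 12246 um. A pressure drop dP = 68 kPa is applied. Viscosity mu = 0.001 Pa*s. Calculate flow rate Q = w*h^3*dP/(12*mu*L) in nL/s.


Step 1: Convert all dimensions to SI (meters).
w = 97e-6 m, h = 27e-6 m, L = 12246e-6 m, dP = 68e3 Pa
Step 2: Q = w * h^3 * dP / (12 * mu * L)
Q = 97e-6 * (27e-6)^3 * 68e3 / (12 * 0.001 * 12246e-6) = 8.8347942e-10 m^3/s
Step 3: Convert Q from m^3/s to nL/s (1 m^3 = 1e12 nL, so multiply by 1e12).
Q = 883.479 nL/s


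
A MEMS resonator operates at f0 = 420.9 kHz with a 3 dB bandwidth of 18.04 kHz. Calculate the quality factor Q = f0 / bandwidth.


Step 1: Q = f0 / bandwidth
Step 2: Q = 420.9 / 18.04
Q = 23.3


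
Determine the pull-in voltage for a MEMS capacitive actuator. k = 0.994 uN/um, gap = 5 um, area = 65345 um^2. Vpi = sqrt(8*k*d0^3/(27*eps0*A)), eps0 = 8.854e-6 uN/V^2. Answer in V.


Step 1: Compute numerator: 8 * k * d0^3 = 8 * 0.994 * 5^3 = 994.0
Step 2: Compute denominator: 27 * eps0 * A = 27 * 8.854e-6 * 65345 = 15.621245
Step 3: Vpi = sqrt(994.0 / 15.621245)
Vpi = 7.98 V


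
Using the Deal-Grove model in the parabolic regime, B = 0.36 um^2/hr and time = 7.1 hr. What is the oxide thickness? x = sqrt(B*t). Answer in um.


Step 1: Compute B*t = 0.36 * 7.1 = 2.556
Step 2: x = sqrt(2.556)
x = 1.599 um


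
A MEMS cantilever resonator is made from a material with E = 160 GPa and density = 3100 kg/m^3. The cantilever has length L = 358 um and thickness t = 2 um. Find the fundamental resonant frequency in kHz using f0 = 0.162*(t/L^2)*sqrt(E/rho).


Step 1: Convert units to SI.
t_SI = 2e-6 m, L_SI = 358e-6 m
Step 2: Calculate sqrt(E/rho).
sqrt(160e9 / 3100) = 7184.21 m/s
Step 3: Compute f0.
f0 = 0.162 * 2e-6 / (358e-6)^2 * 7184.21 = 18161.8 Hz = 18.16 kHz


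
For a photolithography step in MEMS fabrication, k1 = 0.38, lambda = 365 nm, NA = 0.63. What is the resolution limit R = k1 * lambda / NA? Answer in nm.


Step 1: Identify values: k1 = 0.38, lambda = 365 nm, NA = 0.63
Step 2: R = k1 * lambda / NA
R = 0.38 * 365 / 0.63
R = 220.2 nm


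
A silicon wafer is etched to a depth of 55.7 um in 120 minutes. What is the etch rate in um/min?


Step 1: Etch rate = depth / time
Step 2: rate = 55.7 / 120
rate = 0.464 um/min


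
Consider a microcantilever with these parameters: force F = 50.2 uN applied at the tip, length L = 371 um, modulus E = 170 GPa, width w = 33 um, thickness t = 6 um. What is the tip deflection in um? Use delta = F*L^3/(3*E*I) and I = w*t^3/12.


Step 1: Calculate the second moment of area.
I = w * t^3 / 12 = 33 * 6^3 / 12 = 594.0 um^4
Step 2: Convert E to consistent units (1 GPa = 1000 uN/um^2).
E = 170 GPa = 170000 uN/um^2
Step 3: Calculate tip deflection.
delta = F * L^3 / (3 * E * I)
delta = 50.2 * 371^3 / (3 * 170000 * 594.0)
delta = 8.4619 um


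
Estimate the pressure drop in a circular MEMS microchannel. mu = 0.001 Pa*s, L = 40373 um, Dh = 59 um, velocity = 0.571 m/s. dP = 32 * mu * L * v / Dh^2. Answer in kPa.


Step 1: Convert to SI: L = 40373e-6 m, Dh = 59e-6 m
Step 2: dP = 32 * 0.001 * 40373e-6 * 0.571 / (59e-6)^2
Step 3: dP = 211920.56 Pa
Step 4: Convert to kPa: dP = 211.92 kPa


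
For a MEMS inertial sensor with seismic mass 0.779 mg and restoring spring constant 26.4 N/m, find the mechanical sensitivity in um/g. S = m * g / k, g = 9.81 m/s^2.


Step 1: Convert mass: m = 0.779 mg = 7.79e-07 kg
Step 2: S = m * g / k = 7.79e-07 * 9.81 / 26.4
Step 3: S = 2.89e-07 m/g
Step 4: Convert to um/g: S = 0.289 um/g


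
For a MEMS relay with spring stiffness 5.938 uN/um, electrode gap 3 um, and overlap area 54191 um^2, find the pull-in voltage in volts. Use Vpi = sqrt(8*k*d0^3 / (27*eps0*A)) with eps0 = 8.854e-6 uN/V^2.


Step 1: Compute numerator: 8 * k * d0^3 = 8 * 5.938 * 3^3 = 1282.608
Step 2: Compute denominator: 27 * eps0 * A = 27 * 8.854e-6 * 54191 = 12.954792
Step 3: Vpi = sqrt(1282.608 / 12.954792)
Vpi = 9.95 V


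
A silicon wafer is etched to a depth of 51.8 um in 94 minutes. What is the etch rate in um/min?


Step 1: Etch rate = depth / time
Step 2: rate = 51.8 / 94
rate = 0.551 um/min


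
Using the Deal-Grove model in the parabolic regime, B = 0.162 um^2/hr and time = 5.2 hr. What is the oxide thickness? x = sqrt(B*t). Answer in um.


Step 1: Compute B*t = 0.162 * 5.2 = 0.8424
Step 2: x = sqrt(0.8424)
x = 0.918 um


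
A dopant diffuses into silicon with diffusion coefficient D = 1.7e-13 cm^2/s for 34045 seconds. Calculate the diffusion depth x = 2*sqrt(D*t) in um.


Step 1: Compute D*t = 1.7e-13 * 34045 = 5.78765e-09 cm^2
Step 2: sqrt(D*t) = 7.60766e-05 cm
Step 3: x = 2 * 7.60766e-05 cm = 1.521532e-04 cm
Step 4: Convert to um (1 cm = 1e4 um): x = 1.522 um


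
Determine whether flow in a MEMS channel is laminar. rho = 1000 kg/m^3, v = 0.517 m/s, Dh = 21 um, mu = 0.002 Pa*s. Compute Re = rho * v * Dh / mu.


Step 1: Convert Dh to meters: Dh = 21e-6 m
Step 2: Re = rho * v * Dh / mu
Re = 1000 * 0.517 * 21e-6 / 0.002
Re = 5.429
Since Re = 5.429 is below ~2300, the flow is laminar.


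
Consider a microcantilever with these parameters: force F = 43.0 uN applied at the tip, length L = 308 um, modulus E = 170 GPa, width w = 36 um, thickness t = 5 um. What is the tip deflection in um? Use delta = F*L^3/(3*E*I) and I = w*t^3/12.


Step 1: Calculate the second moment of area.
I = w * t^3 / 12 = 36 * 5^3 / 12 = 375.0 um^4
Step 2: Convert E to consistent units (1 GPa = 1000 uN/um^2).
E = 170 GPa = 170000 uN/um^2
Step 3: Calculate tip deflection.
delta = F * L^3 / (3 * E * I)
delta = 43.0 * 308^3 / (3 * 170000 * 375.0)
delta = 6.5693 um


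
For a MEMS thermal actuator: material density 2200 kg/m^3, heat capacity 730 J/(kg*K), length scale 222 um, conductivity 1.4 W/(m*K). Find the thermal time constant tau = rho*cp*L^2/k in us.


Step 1: Convert L to m: L = 222e-6 m
Step 2: L^2 = (222e-6)^2 = 4.9284e-08 m^2
Step 3: tau = 2200 * 730 * 4.9284e-08 / 1.4 = 5.653578857e-02 s
Step 4: Convert to microseconds (multiply by 1e6).
tau = 56535.789 us


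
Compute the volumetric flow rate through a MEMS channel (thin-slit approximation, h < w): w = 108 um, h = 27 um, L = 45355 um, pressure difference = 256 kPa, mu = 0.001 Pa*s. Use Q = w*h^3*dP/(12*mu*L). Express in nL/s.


Step 1: Convert all dimensions to SI (meters).
w = 108e-6 m, h = 27e-6 m, L = 45355e-6 m, dP = 256e3 Pa
Step 2: Q = w * h^3 * dP / (12 * mu * L)
Q = 108e-6 * (27e-6)^3 * 256e3 / (12 * 0.001 * 45355e-6) = 9.9988164e-10 m^3/s
Step 3: Convert Q from m^3/s to nL/s (1 m^3 = 1e12 nL, so multiply by 1e12).
Q = 999.882 nL/s


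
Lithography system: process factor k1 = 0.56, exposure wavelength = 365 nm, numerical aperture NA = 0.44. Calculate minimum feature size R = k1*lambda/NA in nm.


Step 1: Identify values: k1 = 0.56, lambda = 365 nm, NA = 0.44
Step 2: R = k1 * lambda / NA
R = 0.56 * 365 / 0.44
R = 464.5 nm


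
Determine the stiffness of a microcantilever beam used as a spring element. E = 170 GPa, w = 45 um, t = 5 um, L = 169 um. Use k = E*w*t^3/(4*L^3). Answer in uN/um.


Step 1: Convert E to consistent units (1 GPa = 1000 uN/um^2).
E = 170 GPa = 170000 uN/um^2
Step 2: Compute t^3 = 5^3 = 125
Step 3: Compute L^3 = 169^3 = 4826809
Step 4: k = 170000 * 45 * 125 / (4 * 4826809)
k = 49.5281 uN/um


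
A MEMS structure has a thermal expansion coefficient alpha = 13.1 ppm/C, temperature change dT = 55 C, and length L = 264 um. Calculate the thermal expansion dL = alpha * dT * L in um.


Step 1: Convert CTE: alpha = 13.1 ppm/C = 13.1e-6 /C
Step 2: dL = 13.1e-6 * 55 * 264
dL = 0.1902 um


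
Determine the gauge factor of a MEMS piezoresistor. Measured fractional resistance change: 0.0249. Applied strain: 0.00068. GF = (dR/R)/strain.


Step 1: Identify values.
dR/R = 0.0249, strain = 0.00068
Step 2: GF = (dR/R) / strain = 0.0249 / 0.00068
GF = 36.6


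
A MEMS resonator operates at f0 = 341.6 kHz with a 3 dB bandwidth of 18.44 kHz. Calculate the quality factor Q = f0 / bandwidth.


Step 1: Q = f0 / bandwidth
Step 2: Q = 341.6 / 18.44
Q = 18.5


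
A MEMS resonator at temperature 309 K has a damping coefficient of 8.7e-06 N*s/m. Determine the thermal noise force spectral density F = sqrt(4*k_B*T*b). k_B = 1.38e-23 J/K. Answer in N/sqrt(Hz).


Step 1: Compute 4 * k_B * T * b
= 4 * 1.38e-23 * 309 * 8.7e-06
= 1.4839e-25 N^2/Hz
Step 2: F_noise = sqrt(1.4839e-25)
F_noise = 3.85e-13 N/sqrt(Hz)


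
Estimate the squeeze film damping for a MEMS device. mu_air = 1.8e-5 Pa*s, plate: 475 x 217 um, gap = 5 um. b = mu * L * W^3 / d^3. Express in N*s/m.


Step 1: Convert to SI.
L = 475e-6 m, W = 217e-6 m, d = 5e-6 m
Step 2: W^3 = (217e-6)^3 = 1.02e-11 m^3
Step 3: d^3 = (5e-6)^3 = 1.25e-16 m^3
Step 4: b = 1.8e-5 * 475e-6 * 1.02e-11 / 1.25e-16
b = 6.99e-04 N*s/m


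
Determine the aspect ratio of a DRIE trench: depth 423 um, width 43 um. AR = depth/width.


Step 1: AR = depth / width
Step 2: AR = 423 / 43
AR = 9.8


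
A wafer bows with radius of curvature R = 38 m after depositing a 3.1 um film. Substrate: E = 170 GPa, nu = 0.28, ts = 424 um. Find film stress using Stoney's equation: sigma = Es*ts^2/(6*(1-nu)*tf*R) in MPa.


Step 1: Compute numerator: Es * ts^2 = 170 * 424^2 = 30561920 (GPa*um^2)
Step 2: Compute denominator (R in um): 6*(1-nu)*tf*R = 6*0.72*3.1*38e6 = 508896000.0 (um^2)
Step 3: sigma (GPa) = 30561920 / 508896000.0 = 6.0055e-02 GPa
Step 4: Convert to MPa (x1000): sigma = 60.1 MPa


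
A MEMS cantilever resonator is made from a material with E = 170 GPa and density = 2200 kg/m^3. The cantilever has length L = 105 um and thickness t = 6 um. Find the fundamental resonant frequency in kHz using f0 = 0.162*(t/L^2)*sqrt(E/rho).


Step 1: Convert units to SI.
t_SI = 6e-6 m, L_SI = 105e-6 m
Step 2: Calculate sqrt(E/rho).
sqrt(170e9 / 2200) = 8790.49 m/s
Step 3: Compute f0.
f0 = 0.162 * 6e-6 / (105e-6)^2 * 8790.49 = 774998.3 Hz = 775.0 kHz


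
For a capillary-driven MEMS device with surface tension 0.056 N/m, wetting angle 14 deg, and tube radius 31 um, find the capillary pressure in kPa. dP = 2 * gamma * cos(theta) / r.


Step 1: cos(14 deg) = 0.9703
Step 2: Convert r to m: r = 31e-6 m
Step 3: dP = 2 * 0.056 * 0.9703 / 31e-6 = 3505.6 Pa
Step 4: Convert Pa to kPa (divide by 1000).
dP = 3.51 kPa


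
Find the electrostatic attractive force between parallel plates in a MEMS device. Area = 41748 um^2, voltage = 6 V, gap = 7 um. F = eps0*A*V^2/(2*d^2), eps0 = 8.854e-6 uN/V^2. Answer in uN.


Step 1: Identify parameters.
eps0 = 8.854e-6 uN/V^2, A = 41748 um^2, V = 6 V, d = 7 um
Step 2: Compute V^2 = 6^2 = 36
Step 3: Compute d^2 = 7^2 = 49
Step 4: F = 0.5 * 8.854e-6 * 41748 * 36 / 49
F = 0.136 uN


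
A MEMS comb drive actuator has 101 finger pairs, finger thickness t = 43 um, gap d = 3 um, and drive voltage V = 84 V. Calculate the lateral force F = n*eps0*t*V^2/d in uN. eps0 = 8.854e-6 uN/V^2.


Step 1: Parameters: n=101, eps0=8.854e-6 uN/V^2, t=43 um, V=84 V, d=3 um
Step 2: V^2 = 7056
Step 3: F = 101 * 8.854e-6 * 43 * 7056 / 3
F = 90.441 uN


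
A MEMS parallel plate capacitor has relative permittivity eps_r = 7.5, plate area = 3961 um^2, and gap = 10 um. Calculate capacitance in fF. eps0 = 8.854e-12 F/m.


Step 1: Convert area to m^2: A = 3961e-12 m^2
Step 2: Convert gap to m: d = 10e-6 m
Step 3: C = eps0 * eps_r * A / d
C = 8.854e-12 * 7.5 * 3961e-12 / 10e-6
Step 4: Convert to fF (multiply by 1e15).
C = 26.3 fF


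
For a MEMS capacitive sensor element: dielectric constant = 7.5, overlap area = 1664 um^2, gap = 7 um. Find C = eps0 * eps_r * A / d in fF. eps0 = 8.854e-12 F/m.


Step 1: Convert area to m^2: A = 1664e-12 m^2
Step 2: Convert gap to m: d = 7e-6 m
Step 3: C = eps0 * eps_r * A / d
C = 8.854e-12 * 7.5 * 1664e-12 / 7e-6
Step 4: Convert to fF (multiply by 1e15).
C = 15.79 fF


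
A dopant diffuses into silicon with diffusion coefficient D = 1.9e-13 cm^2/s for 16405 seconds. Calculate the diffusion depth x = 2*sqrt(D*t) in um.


Step 1: Compute D*t = 1.9e-13 * 16405 = 3.11695e-09 cm^2
Step 2: sqrt(D*t) = 5.58297e-05 cm
Step 3: x = 2 * 5.58297e-05 cm = 1.116594e-04 cm
Step 4: Convert to um (1 cm = 1e4 um): x = 1.117 um


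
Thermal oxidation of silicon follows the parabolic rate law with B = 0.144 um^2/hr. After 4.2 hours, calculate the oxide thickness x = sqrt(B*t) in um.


Step 1: Compute B*t = 0.144 * 4.2 = 0.6048
Step 2: x = sqrt(0.6048)
x = 0.778 um


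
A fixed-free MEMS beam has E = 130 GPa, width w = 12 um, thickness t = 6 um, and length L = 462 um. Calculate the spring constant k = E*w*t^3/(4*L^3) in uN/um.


Step 1: Convert E to consistent units (1 GPa = 1000 uN/um^2).
E = 130 GPa = 130000 uN/um^2
Step 2: Compute t^3 = 6^3 = 216
Step 3: Compute L^3 = 462^3 = 98611128
Step 4: k = 130000 * 12 * 216 / (4 * 98611128)
k = 0.8543 uN/um


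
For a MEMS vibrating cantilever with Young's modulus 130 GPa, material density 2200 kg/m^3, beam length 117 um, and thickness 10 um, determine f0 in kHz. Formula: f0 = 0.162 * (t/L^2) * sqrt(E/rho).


Step 1: Convert units to SI.
t_SI = 10e-6 m, L_SI = 117e-6 m
Step 2: Calculate sqrt(E/rho).
sqrt(130e9 / 2200) = 7687.06 m/s
Step 3: Compute f0.
f0 = 0.162 * 10e-6 / (117e-6)^2 * 7687.06 = 909711.2 Hz = 909.71 kHz


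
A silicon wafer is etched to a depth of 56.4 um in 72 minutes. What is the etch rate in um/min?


Step 1: Etch rate = depth / time
Step 2: rate = 56.4 / 72
rate = 0.783 um/min


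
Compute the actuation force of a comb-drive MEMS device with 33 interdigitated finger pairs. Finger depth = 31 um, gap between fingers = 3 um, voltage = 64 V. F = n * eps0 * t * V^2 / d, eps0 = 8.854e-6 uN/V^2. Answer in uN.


Step 1: Parameters: n=33, eps0=8.854e-6 uN/V^2, t=31 um, V=64 V, d=3 um
Step 2: V^2 = 4096
Step 3: F = 33 * 8.854e-6 * 31 * 4096 / 3
F = 12.367 uN


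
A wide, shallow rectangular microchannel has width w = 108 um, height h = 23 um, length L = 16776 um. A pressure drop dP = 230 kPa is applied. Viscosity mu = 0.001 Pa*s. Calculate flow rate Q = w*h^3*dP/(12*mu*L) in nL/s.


Step 1: Convert all dimensions to SI (meters).
w = 108e-6 m, h = 23e-6 m, L = 16776e-6 m, dP = 230e3 Pa
Step 2: Q = w * h^3 * dP / (12 * mu * L)
Q = 108e-6 * (23e-6)^3 * 230e3 / (12 * 0.001 * 16776e-6) = 1.50129292e-09 m^3/s
Step 3: Convert Q from m^3/s to nL/s (1 m^3 = 1e12 nL, so multiply by 1e12).
Q = 1501.293 nL/s


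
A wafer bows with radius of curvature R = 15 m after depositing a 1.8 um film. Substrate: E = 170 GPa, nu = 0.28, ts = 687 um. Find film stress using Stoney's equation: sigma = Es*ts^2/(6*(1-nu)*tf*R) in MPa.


Step 1: Compute numerator: Es * ts^2 = 170 * 687^2 = 80234730 (GPa*um^2)
Step 2: Compute denominator (R in um): 6*(1-nu)*tf*R = 6*0.72*1.8*15e6 = 116640000.0 (um^2)
Step 3: sigma (GPa) = 80234730 / 116640000.0 = 6.87883e-01 GPa
Step 4: Convert to MPa (x1000): sigma = 687.9 MPa


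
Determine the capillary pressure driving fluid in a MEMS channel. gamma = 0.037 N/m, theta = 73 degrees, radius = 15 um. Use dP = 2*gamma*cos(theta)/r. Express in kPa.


Step 1: cos(73 deg) = 0.2924
Step 2: Convert r to m: r = 15e-6 m
Step 3: dP = 2 * 0.037 * 0.2924 / 15e-6 = 1442.5 Pa
Step 4: Convert Pa to kPa (divide by 1000).
dP = 1.44 kPa


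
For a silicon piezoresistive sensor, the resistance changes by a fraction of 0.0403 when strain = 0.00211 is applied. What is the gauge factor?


Step 1: Identify values.
dR/R = 0.0403, strain = 0.00211
Step 2: GF = (dR/R) / strain = 0.0403 / 0.00211
GF = 19.1


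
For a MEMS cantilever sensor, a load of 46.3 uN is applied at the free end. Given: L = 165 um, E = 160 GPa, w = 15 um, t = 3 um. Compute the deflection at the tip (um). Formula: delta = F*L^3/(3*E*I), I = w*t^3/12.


Step 1: Calculate the second moment of area.
I = w * t^3 / 12 = 15 * 3^3 / 12 = 33.75 um^4
Step 2: Convert E to consistent units (1 GPa = 1000 uN/um^2).
E = 160 GPa = 160000 uN/um^2
Step 3: Calculate tip deflection.
delta = F * L^3 / (3 * E * I)
delta = 46.3 * 165^3 / (3 * 160000 * 33.75)
delta = 12.8386 um


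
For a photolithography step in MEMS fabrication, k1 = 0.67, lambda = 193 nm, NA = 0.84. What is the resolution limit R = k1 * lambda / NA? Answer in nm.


Step 1: Identify values: k1 = 0.67, lambda = 193 nm, NA = 0.84
Step 2: R = k1 * lambda / NA
R = 0.67 * 193 / 0.84
R = 153.9 nm


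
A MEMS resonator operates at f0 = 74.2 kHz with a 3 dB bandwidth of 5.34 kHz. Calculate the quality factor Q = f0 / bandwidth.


Step 1: Q = f0 / bandwidth
Step 2: Q = 74.2 / 5.34
Q = 13.9


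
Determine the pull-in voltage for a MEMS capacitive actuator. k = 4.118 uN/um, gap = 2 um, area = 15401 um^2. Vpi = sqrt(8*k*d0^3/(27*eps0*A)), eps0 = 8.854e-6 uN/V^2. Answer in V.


Step 1: Compute numerator: 8 * k * d0^3 = 8 * 4.118 * 2^3 = 263.552
Step 2: Compute denominator: 27 * eps0 * A = 27 * 8.854e-6 * 15401 = 3.681732
Step 3: Vpi = sqrt(263.552 / 3.681732)
Vpi = 8.46 V


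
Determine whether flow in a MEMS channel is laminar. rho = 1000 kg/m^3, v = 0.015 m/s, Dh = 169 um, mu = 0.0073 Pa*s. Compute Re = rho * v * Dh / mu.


Step 1: Convert Dh to meters: Dh = 169e-6 m
Step 2: Re = rho * v * Dh / mu
Re = 1000 * 0.015 * 169e-6 / 0.0073
Re = 0.347
Since Re = 0.347 is below ~2300, the flow is laminar.


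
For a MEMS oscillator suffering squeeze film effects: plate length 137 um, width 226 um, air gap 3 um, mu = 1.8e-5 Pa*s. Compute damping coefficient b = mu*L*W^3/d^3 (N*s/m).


Step 1: Convert to SI.
L = 137e-6 m, W = 226e-6 m, d = 3e-6 m
Step 2: W^3 = (226e-6)^3 = 1.15e-11 m^3
Step 3: d^3 = (3e-6)^3 = 2.70e-17 m^3
Step 4: b = 1.8e-5 * 137e-6 * 1.15e-11 / 2.70e-17
b = 1.05e-03 N*s/m


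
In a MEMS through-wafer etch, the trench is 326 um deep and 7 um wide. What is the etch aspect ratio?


Step 1: AR = depth / width
Step 2: AR = 326 / 7
AR = 46.6


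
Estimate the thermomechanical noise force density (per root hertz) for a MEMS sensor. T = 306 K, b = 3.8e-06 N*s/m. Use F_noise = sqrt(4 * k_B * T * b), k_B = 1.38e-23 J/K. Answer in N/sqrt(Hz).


Step 1: Compute 4 * k_B * T * b
= 4 * 1.38e-23 * 306 * 3.8e-06
= 6.4187e-26 N^2/Hz
Step 2: F_noise = sqrt(6.4187e-26)
F_noise = 2.53e-13 N/sqrt(Hz)


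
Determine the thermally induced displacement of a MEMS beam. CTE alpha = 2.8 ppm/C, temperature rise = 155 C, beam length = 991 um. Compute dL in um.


Step 1: Convert CTE: alpha = 2.8 ppm/C = 2.8e-6 /C
Step 2: dL = 2.8e-6 * 155 * 991
dL = 0.4301 um


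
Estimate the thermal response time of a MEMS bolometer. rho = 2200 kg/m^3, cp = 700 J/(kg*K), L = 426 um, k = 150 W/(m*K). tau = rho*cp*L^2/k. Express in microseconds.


Step 1: Convert L to m: L = 426e-6 m
Step 2: L^2 = (426e-6)^2 = 1.81476e-07 m^2
Step 3: tau = 2200 * 700 * 1.81476e-07 / 150 = 1.8631536e-03 s
Step 4: Convert to microseconds (multiply by 1e6).
tau = 1863.154 us


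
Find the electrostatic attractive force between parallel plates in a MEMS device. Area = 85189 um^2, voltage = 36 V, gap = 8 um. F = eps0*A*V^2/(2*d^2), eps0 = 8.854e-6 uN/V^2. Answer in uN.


Step 1: Identify parameters.
eps0 = 8.854e-6 uN/V^2, A = 85189 um^2, V = 36 V, d = 8 um
Step 2: Compute V^2 = 36^2 = 1296
Step 3: Compute d^2 = 8^2 = 64
Step 4: F = 0.5 * 8.854e-6 * 85189 * 1296 / 64
F = 7.637 uN


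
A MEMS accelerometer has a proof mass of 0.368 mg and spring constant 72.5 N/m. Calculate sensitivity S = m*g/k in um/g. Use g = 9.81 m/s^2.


Step 1: Convert mass: m = 0.368 mg = 3.68e-07 kg
Step 2: S = m * g / k = 3.68e-07 * 9.81 / 72.5
Step 3: S = 4.98e-08 m/g
Step 4: Convert to um/g: S = 0.05 um/g


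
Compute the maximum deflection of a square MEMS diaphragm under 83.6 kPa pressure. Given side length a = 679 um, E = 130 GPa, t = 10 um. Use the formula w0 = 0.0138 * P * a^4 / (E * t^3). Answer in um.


Step 1: Convert pressure to compatible units (E is in GPa, so P in GPa).
P = 83.6 kPa = 83.6e-6 GPa
Step 2: Compute numerator: 0.0138 * P * a^4.
a^4 = 679^4 = 212558803681
numerator = 0.0138 * 83.6e-6 * 212558803681 = 2.452248e+05
Step 3: Compute denominator: E * t^3 = 130 * 10^3 = 130000
Step 4: w0 = numerator / denominator = 2.452248e+05 / 130000 = 1.8863 um


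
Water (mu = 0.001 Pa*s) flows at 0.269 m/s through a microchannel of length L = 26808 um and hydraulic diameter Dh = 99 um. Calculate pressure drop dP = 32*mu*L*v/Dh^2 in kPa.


Step 1: Convert to SI: L = 26808e-6 m, Dh = 99e-6 m
Step 2: dP = 32 * 0.001 * 26808e-6 * 0.269 / (99e-6)^2
Step 3: dP = 23544.87 Pa
Step 4: Convert to kPa: dP = 23.54 kPa


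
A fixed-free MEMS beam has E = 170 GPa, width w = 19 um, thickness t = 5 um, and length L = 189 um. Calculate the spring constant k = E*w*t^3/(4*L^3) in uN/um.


Step 1: Convert E to consistent units (1 GPa = 1000 uN/um^2).
E = 170 GPa = 170000 uN/um^2
Step 2: Compute t^3 = 5^3 = 125
Step 3: Compute L^3 = 189^3 = 6751269
Step 4: k = 170000 * 19 * 125 / (4 * 6751269)
k = 14.9509 uN/um


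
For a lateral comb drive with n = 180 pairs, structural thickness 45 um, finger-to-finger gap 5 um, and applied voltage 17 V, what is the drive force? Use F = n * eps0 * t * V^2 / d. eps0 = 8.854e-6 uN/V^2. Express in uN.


Step 1: Parameters: n=180, eps0=8.854e-6 uN/V^2, t=45 um, V=17 V, d=5 um
Step 2: V^2 = 289
Step 3: F = 180 * 8.854e-6 * 45 * 289 / 5
F = 4.145 uN


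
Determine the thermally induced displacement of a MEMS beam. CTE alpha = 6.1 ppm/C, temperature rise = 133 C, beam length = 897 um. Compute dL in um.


Step 1: Convert CTE: alpha = 6.1 ppm/C = 6.1e-6 /C
Step 2: dL = 6.1e-6 * 133 * 897
dL = 0.7277 um


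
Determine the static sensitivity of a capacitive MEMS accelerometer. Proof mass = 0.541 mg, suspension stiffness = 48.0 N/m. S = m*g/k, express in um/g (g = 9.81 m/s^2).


Step 1: Convert mass: m = 0.541 mg = 5.41e-07 kg
Step 2: S = m * g / k = 5.41e-07 * 9.81 / 48.0
Step 3: S = 1.11e-07 m/g
Step 4: Convert to um/g: S = 0.111 um/g


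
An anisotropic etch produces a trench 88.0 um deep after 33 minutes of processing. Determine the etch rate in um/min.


Step 1: Etch rate = depth / time
Step 2: rate = 88.0 / 33
rate = 2.667 um/min


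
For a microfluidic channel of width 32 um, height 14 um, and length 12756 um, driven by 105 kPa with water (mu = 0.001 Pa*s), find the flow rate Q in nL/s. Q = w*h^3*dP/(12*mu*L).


Step 1: Convert all dimensions to SI (meters).
w = 32e-6 m, h = 14e-6 m, L = 12756e-6 m, dP = 105e3 Pa
Step 2: Q = w * h^3 * dP / (12 * mu * L)
Q = 32e-6 * (14e-6)^3 * 105e3 / (12 * 0.001 * 12756e-6) = 6.023205e-11 m^3/s
Step 3: Convert Q from m^3/s to nL/s (1 m^3 = 1e12 nL, so multiply by 1e12).
Q = 60.232 nL/s


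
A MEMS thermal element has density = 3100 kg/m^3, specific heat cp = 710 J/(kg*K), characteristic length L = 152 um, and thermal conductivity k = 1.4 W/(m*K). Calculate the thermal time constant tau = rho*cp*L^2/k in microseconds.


Step 1: Convert L to m: L = 152e-6 m
Step 2: L^2 = (152e-6)^2 = 2.3104e-08 m^2
Step 3: tau = 3100 * 710 * 2.3104e-08 / 1.4 = 3.632278857e-02 s
Step 4: Convert to microseconds (multiply by 1e6).
tau = 36322.789 us


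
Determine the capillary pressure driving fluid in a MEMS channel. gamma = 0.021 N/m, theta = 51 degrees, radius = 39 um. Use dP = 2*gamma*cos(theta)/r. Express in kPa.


Step 1: cos(51 deg) = 0.6293
Step 2: Convert r to m: r = 39e-6 m
Step 3: dP = 2 * 0.021 * 0.6293 / 39e-6 = 677.7 Pa
Step 4: Convert Pa to kPa (divide by 1000).
dP = 0.68 kPa


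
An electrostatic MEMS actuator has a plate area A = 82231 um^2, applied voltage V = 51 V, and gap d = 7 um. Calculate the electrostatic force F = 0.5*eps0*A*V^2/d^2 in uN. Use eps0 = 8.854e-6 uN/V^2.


Step 1: Identify parameters.
eps0 = 8.854e-6 uN/V^2, A = 82231 um^2, V = 51 V, d = 7 um
Step 2: Compute V^2 = 51^2 = 2601
Step 3: Compute d^2 = 7^2 = 49
Step 4: F = 0.5 * 8.854e-6 * 82231 * 2601 / 49
F = 19.324 uN


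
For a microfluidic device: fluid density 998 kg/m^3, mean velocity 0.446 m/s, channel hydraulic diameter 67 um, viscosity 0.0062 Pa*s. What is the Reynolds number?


Step 1: Convert Dh to meters: Dh = 67e-6 m
Step 2: Re = rho * v * Dh / mu
Re = 998 * 0.446 * 67e-6 / 0.0062
Re = 4.81


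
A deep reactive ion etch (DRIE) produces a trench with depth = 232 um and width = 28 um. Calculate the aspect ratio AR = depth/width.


Step 1: AR = depth / width
Step 2: AR = 232 / 28
AR = 8.3


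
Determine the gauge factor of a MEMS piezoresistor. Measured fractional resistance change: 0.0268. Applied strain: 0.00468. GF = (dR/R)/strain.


Step 1: Identify values.
dR/R = 0.0268, strain = 0.00468
Step 2: GF = (dR/R) / strain = 0.0268 / 0.00468
GF = 5.7


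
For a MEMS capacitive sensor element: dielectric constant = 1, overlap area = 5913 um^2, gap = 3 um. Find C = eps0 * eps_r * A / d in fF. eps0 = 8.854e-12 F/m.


Step 1: Convert area to m^2: A = 5913e-12 m^2
Step 2: Convert gap to m: d = 3e-6 m
Step 3: C = eps0 * eps_r * A / d
C = 8.854e-12 * 1 * 5913e-12 / 3e-6
Step 4: Convert to fF (multiply by 1e15).
C = 17.45 fF


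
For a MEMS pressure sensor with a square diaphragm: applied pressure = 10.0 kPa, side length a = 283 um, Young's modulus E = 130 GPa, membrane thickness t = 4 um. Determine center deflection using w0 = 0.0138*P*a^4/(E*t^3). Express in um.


Step 1: Convert pressure to compatible units (E is in GPa, so P in GPa).
P = 10.0 kPa = 10.0e-6 GPa
Step 2: Compute numerator: 0.0138 * P * a^4.
a^4 = 283^4 = 6414247921
numerator = 0.0138 * 10.0e-6 * 6414247921 = 8.85166e+02
Step 3: Compute denominator: E * t^3 = 130 * 4^3 = 8320
Step 4: w0 = numerator / denominator = 8.85166e+02 / 8320 = 0.1064 um


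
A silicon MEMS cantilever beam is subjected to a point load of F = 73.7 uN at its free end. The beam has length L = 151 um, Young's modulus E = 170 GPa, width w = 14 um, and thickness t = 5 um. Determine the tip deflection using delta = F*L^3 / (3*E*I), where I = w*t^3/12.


Step 1: Calculate the second moment of area.
I = w * t^3 / 12 = 14 * 5^3 / 12 = 145.8333 um^4
Step 2: Convert E to consistent units (1 GPa = 1000 uN/um^2).
E = 170 GPa = 170000 uN/um^2
Step 3: Calculate tip deflection.
delta = F * L^3 / (3 * E * I)
delta = 73.7 * 151^3 / (3 * 170000 * 145.8333)
delta = 3.4117 um


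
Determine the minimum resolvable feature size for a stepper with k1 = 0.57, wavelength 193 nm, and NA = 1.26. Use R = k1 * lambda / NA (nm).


Step 1: Identify values: k1 = 0.57, lambda = 193 nm, NA = 1.26
Step 2: R = k1 * lambda / NA
R = 0.57 * 193 / 1.26
R = 87.3 nm


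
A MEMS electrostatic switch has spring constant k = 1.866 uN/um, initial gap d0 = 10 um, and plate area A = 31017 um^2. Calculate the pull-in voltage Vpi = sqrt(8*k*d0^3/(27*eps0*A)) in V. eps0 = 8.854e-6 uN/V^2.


Step 1: Compute numerator: 8 * k * d0^3 = 8 * 1.866 * 10^3 = 14928.0
Step 2: Compute denominator: 27 * eps0 * A = 27 * 8.854e-6 * 31017 = 7.414862
Step 3: Vpi = sqrt(14928.0 / 7.414862)
Vpi = 44.87 V


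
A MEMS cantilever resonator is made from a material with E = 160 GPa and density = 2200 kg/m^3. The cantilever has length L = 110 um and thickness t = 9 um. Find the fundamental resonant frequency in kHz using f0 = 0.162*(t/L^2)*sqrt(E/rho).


Step 1: Convert units to SI.
t_SI = 9e-6 m, L_SI = 110e-6 m
Step 2: Calculate sqrt(E/rho).
sqrt(160e9 / 2200) = 8528.03 m/s
Step 3: Compute f0.
f0 = 0.162 * 9e-6 / (110e-6)^2 * 8528.03 = 1027592.4 Hz = 1027.59 kHz


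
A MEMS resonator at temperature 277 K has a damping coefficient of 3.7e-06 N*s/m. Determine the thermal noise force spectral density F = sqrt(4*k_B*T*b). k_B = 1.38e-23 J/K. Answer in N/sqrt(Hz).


Step 1: Compute 4 * k_B * T * b
= 4 * 1.38e-23 * 277 * 3.7e-06
= 5.6574e-26 N^2/Hz
Step 2: F_noise = sqrt(5.6574e-26)
F_noise = 2.38e-13 N/sqrt(Hz)


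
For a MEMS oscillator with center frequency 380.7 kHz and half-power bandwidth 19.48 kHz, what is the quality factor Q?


Step 1: Q = f0 / bandwidth
Step 2: Q = 380.7 / 19.48
Q = 19.5


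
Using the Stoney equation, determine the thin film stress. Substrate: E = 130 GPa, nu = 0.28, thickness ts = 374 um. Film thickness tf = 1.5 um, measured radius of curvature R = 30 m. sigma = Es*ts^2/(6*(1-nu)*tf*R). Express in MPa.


Step 1: Compute numerator: Es * ts^2 = 130 * 374^2 = 18183880 (GPa*um^2)
Step 2: Compute denominator (R in um): 6*(1-nu)*tf*R = 6*0.72*1.5*30e6 = 194400000.0 (um^2)
Step 3: sigma (GPa) = 18183880 / 194400000.0 = 9.3538e-02 GPa
Step 4: Convert to MPa (x1000): sigma = 93.5 MPa


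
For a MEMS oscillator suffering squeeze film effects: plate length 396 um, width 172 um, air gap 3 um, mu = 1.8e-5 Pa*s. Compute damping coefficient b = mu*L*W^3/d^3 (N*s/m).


Step 1: Convert to SI.
L = 396e-6 m, W = 172e-6 m, d = 3e-6 m
Step 2: W^3 = (172e-6)^3 = 5.09e-12 m^3
Step 3: d^3 = (3e-6)^3 = 2.70e-17 m^3
Step 4: b = 1.8e-5 * 396e-6 * 5.09e-12 / 2.70e-17
b = 1.34e-03 N*s/m


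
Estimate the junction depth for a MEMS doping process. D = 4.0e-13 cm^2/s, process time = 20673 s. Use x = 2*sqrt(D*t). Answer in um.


Step 1: Compute D*t = 4.0e-13 * 20673 = 8.2692e-09 cm^2
Step 2: sqrt(D*t) = 9.09351e-05 cm
Step 3: x = 2 * 9.09351e-05 cm = 1.818702e-04 cm
Step 4: Convert to um (1 cm = 1e4 um): x = 1.819 um


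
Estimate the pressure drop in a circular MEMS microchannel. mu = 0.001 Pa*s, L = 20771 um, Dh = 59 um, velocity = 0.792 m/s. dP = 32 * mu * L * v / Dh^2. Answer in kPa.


Step 1: Convert to SI: L = 20771e-6 m, Dh = 59e-6 m
Step 2: dP = 32 * 0.001 * 20771e-6 * 0.792 / (59e-6)^2
Step 3: dP = 151226.72 Pa
Step 4: Convert to kPa: dP = 151.23 kPa


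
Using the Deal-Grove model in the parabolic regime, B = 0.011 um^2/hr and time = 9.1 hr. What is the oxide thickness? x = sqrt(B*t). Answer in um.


Step 1: Compute B*t = 0.011 * 9.1 = 0.1001
Step 2: x = sqrt(0.1001)
x = 0.316 um


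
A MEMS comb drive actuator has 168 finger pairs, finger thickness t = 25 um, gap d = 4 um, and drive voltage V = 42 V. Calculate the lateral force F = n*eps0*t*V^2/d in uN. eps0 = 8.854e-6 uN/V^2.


Step 1: Parameters: n=168, eps0=8.854e-6 uN/V^2, t=25 um, V=42 V, d=4 um
Step 2: V^2 = 1764
Step 3: F = 168 * 8.854e-6 * 25 * 1764 / 4
F = 16.399 uN


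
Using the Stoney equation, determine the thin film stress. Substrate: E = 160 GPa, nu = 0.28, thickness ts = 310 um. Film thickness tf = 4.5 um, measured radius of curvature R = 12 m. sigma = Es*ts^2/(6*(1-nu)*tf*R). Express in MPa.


Step 1: Compute numerator: Es * ts^2 = 160 * 310^2 = 15376000 (GPa*um^2)
Step 2: Compute denominator (R in um): 6*(1-nu)*tf*R = 6*0.72*4.5*12e6 = 233280000.0 (um^2)
Step 3: sigma (GPa) = 15376000 / 233280000.0 = 6.5912e-02 GPa
Step 4: Convert to MPa (x1000): sigma = 65.9 MPa
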